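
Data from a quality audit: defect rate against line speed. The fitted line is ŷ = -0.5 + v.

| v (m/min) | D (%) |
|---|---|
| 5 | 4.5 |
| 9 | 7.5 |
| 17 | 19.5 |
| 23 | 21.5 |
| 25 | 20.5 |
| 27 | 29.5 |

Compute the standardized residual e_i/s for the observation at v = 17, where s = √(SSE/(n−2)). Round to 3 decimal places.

v=5: ŷ = -0.5 + 5 = 4.5; e = 4.5 − 4.5 = 0
v=9: ŷ = -0.5 + 9 = 8.5; e = 7.5 − 8.5 = -1
v=17: ŷ = -0.5 + 17 = 16.5; e = 19.5 − 16.5 = 3
v=23: ŷ = -0.5 + 23 = 22.5; e = 21.5 − 22.5 = -1
v=25: ŷ = -0.5 + 25 = 24.5; e = 20.5 − 24.5 = -4
v=27: ŷ = -0.5 + 27 = 26.5; e = 29.5 − 26.5 = 3
SSE = 0 + 1 + 9 + 1 + 16 + 9 = 36
s = √(36/4) = 3
e/s = 3 / 3 = 1.000

1.000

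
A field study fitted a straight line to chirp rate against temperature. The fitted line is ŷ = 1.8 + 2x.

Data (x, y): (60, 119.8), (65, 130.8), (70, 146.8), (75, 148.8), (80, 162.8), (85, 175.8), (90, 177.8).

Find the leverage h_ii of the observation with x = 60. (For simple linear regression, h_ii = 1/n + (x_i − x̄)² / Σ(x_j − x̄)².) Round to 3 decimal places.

h = 0.464

x̄ = (60 + 65 + 70 + 75 + 80 + 85 + 90)/7 = 75
Σ(x − x̄)² = 225 + 100 + 25 + 0 + 25 + 100 + 225 = 700
h = 1/7 + (-15)²/700 = 0.142857 + 0.321429 = 0.464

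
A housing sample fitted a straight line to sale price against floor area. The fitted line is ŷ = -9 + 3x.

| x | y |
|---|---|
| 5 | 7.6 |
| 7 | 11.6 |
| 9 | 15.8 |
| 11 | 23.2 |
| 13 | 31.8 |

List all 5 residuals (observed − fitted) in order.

x=5: ŷ = -9 + 3·5 = 6; r = 7.6 − 6 = 1.6
x=7: ŷ = -9 + 3·7 = 12; r = 11.6 − 12 = -0.4
x=9: ŷ = -9 + 3·9 = 18; r = 15.8 − 18 = -2.2
x=11: ŷ = -9 + 3·11 = 24; r = 23.2 − 24 = -0.8
x=13: ŷ = -9 + 3·13 = 30; r = 31.8 − 30 = 1.8

1.6, -0.4, -2.2, -0.8, 1.8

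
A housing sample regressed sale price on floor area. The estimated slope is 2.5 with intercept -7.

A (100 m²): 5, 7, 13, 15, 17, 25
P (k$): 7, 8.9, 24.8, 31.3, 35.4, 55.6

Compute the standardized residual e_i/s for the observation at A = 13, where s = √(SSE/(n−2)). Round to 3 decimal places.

-0.573

A=5: P̂ = -7 + 2.5·5 = 5.5; e = 7 − 5.5 = 1.5
A=7: P̂ = -7 + 2.5·7 = 10.5; e = 8.9 − 10.5 = -1.6
A=13: P̂ = -7 + 2.5·13 = 25.5; e = 24.8 − 25.5 = -0.7
A=15: P̂ = -7 + 2.5·15 = 30.5; e = 31.3 − 30.5 = 0.8
A=17: P̂ = -7 + 2.5·17 = 35.5; e = 35.4 − 35.5 = -0.1
A=25: P̂ = -7 + 2.5·25 = 55.5; e = 55.6 − 55.5 = 0.1
SSE = 2.25 + 2.56 + 0.49 + 0.64 + 0.01 + 0.01 = 5.96
s = √(5.96/4) = 1.22066
e/s = -0.7 / 1.22066 = -0.573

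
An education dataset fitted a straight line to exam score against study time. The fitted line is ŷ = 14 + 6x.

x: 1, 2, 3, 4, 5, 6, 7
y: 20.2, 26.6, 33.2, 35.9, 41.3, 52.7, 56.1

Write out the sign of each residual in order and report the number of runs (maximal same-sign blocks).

3 runs

x=1: ŷ = 14 + 6·1 = 20; r = 20.2 − 20 = 0.2
x=2: ŷ = 14 + 6·2 = 26; r = 26.6 − 26 = 0.6
x=3: ŷ = 14 + 6·3 = 32; r = 33.2 − 32 = 1.2
x=4: ŷ = 14 + 6·4 = 38; r = 35.9 − 38 = -2.1
x=5: ŷ = 14 + 6·5 = 44; r = 41.3 − 44 = -2.7
x=6: ŷ = 14 + 6·6 = 50; r = 52.7 − 50 = 2.7
x=7: ŷ = 14 + 6·7 = 56; r = 56.1 − 56 = 0.1
Signs: + + + − − + +
Runs: +×3, −×2, +×2 → 3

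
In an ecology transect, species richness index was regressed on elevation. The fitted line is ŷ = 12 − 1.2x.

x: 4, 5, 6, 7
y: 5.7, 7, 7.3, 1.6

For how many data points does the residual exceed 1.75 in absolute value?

2

x=4: ŷ = 12 − 1.2·4 = 7.2; r = 5.7 − 7.2 = -1.5
x=5: ŷ = 12 − 1.2·5 = 6; r = 7 − 6 = 1
x=6: ŷ = 12 − 1.2·6 = 4.8; r = 7.3 − 4.8 = 2.5
x=7: ŷ = 12 − 1.2·7 = 3.6; r = 1.6 − 3.6 = -2
|r| > 1.75: x=6 (|r|=2.5), x=7 (|r|=2) → 2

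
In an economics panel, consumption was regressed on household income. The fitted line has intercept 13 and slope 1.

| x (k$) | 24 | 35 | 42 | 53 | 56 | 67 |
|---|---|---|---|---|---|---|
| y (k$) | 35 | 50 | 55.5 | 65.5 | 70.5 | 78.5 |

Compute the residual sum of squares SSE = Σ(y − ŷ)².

SSE = 13

x=24: ŷ = 13 + 24 = 37; r = 35 − 37 = -2
x=35: ŷ = 13 + 35 = 48; r = 50 − 48 = 2
x=42: ŷ = 13 + 42 = 55; r = 55.5 − 55 = 0.5
x=53: ŷ = 13 + 53 = 66; r = 65.5 − 66 = -0.5
x=56: ŷ = 13 + 56 = 69; r = 70.5 − 69 = 1.5
x=67: ŷ = 13 + 67 = 80; r = 78.5 − 80 = -1.5
SSE = 4 + 4 + 0.25 + 0.25 + 2.25 + 2.25 = 13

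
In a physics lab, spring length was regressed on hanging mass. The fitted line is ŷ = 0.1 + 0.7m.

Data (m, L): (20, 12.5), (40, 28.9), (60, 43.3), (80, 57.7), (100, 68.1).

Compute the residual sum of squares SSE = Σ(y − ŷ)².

SSE = 11.2

m=20: ŷ = 0.1 + 0.7·20 = 14.1; r = 12.5 − 14.1 = -1.6
m=40: ŷ = 0.1 + 0.7·40 = 28.1; r = 28.9 − 28.1 = 0.8
m=60: ŷ = 0.1 + 0.7·60 = 42.1; r = 43.3 − 42.1 = 1.2
m=80: ŷ = 0.1 + 0.7·80 = 56.1; r = 57.7 − 56.1 = 1.6
m=100: ŷ = 0.1 + 0.7·100 = 70.1; r = 68.1 − 70.1 = -2
SSE = 2.56 + 0.64 + 1.44 + 2.56 + 4 = 11.2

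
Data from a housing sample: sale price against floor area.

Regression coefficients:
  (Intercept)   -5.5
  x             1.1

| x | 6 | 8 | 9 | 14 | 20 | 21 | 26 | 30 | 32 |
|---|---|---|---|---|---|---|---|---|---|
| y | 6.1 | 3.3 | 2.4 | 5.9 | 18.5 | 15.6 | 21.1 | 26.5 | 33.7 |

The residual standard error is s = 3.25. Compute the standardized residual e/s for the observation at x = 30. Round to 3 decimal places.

ŷ = -5.5 + 1.1·30 = 27.5
e = 26.5 − 27.5 = -1
e/s = -1 / 3.25 = -0.308

-0.308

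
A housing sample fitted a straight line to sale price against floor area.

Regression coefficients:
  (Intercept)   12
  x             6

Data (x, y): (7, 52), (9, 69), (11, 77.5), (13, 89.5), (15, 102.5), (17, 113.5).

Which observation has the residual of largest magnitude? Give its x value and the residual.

x=7: ŷ = 12 + 6·7 = 54; e = 52 − 54 = -2
x=9: ŷ = 12 + 6·9 = 66; e = 69 − 66 = 3
x=11: ŷ = 12 + 6·11 = 78; e = 77.5 − 78 = -0.5
x=13: ŷ = 12 + 6·13 = 90; e = 89.5 − 90 = -0.5
x=15: ŷ = 12 + 6·15 = 102; e = 102.5 − 102 = 0.5
x=17: ŷ = 12 + 6·17 = 114; e = 113.5 − 114 = -0.5
Largest |e| is 3 at x = 9, residual 3.

x = 9, e = 3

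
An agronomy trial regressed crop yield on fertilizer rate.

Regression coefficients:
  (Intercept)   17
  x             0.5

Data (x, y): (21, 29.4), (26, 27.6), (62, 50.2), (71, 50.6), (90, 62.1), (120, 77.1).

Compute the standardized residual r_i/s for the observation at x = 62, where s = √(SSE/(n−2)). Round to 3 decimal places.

1.042

x=21: ŷ = 17 + 0.5·21 = 27.5; r = 29.4 − 27.5 = 1.9
x=26: ŷ = 17 + 0.5·26 = 30; r = 27.6 − 30 = -2.4
x=62: ŷ = 17 + 0.5·62 = 48; r = 50.2 − 48 = 2.2
x=71: ŷ = 17 + 0.5·71 = 52.5; r = 50.6 − 52.5 = -1.9
x=90: ŷ = 17 + 0.5·90 = 62; r = 62.1 − 62 = 0.1
x=120: ŷ = 17 + 0.5·120 = 77; r = 77.1 − 77 = 0.1
SSE = 3.61 + 5.76 + 4.84 + 3.61 + 0.01 + 0.01 = 17.84
s = √(17.84/4) = 2.11187
r/s = 2.2 / 2.11187 = 1.042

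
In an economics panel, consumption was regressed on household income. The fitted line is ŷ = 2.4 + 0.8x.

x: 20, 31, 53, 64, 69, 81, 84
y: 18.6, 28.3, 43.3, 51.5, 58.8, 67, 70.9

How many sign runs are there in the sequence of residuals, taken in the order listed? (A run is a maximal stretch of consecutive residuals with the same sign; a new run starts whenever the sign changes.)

x=20: ŷ = 2.4 + 0.8·20 = 18.4; e = 18.6 − 18.4 = 0.2
x=31: ŷ = 2.4 + 0.8·31 = 27.2; e = 28.3 − 27.2 = 1.1
x=53: ŷ = 2.4 + 0.8·53 = 44.8; e = 43.3 − 44.8 = -1.5
x=64: ŷ = 2.4 + 0.8·64 = 53.6; e = 51.5 − 53.6 = -2.1
x=69: ŷ = 2.4 + 0.8·69 = 57.6; e = 58.8 − 57.6 = 1.2
x=81: ŷ = 2.4 + 0.8·81 = 67.2; e = 67 − 67.2 = -0.2
x=84: ŷ = 2.4 + 0.8·84 = 69.6; e = 70.9 − 69.6 = 1.3
Signs: + + − − + − +
Runs: +×2, −×2, +×1, −×1, +×1 → 5

5 runs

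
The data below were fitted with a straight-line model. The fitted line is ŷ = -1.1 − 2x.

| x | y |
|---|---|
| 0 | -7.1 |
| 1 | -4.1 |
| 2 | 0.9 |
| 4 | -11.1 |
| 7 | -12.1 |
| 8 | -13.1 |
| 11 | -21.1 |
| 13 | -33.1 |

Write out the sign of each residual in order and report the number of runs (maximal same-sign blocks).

5 runs

x=0: ŷ = -1.1 − 2·0 = -1.1; r = -7.1 − (-1.1) = -6
x=1: ŷ = -1.1 − 2·1 = -3.1; r = -4.1 − (-3.1) = -1
x=2: ŷ = -1.1 − 2·2 = -5.1; r = 0.9 − (-5.1) = 6
x=4: ŷ = -1.1 − 2·4 = -9.1; r = -11.1 − (-9.1) = -2
x=7: ŷ = -1.1 − 2·7 = -15.1; r = -12.1 − (-15.1) = 3
x=8: ŷ = -1.1 − 2·8 = -17.1; r = -13.1 − (-17.1) = 4
x=11: ŷ = -1.1 − 2·11 = -23.1; r = -21.1 − (-23.1) = 2
x=13: ŷ = -1.1 − 2·13 = -27.1; r = -33.1 − (-27.1) = -6
Signs: − − + − + + + −
Runs: −×2, +×1, −×1, +×3, −×1 → 5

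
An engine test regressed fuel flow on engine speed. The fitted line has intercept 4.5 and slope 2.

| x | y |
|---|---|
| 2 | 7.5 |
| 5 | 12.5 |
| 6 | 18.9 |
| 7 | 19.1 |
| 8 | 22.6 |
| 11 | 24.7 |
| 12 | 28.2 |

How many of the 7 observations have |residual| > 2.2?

1

x=2: ŷ = 4.5 + 2·2 = 8.5; r = 7.5 − 8.5 = -1
x=5: ŷ = 4.5 + 2·5 = 14.5; r = 12.5 − 14.5 = -2
x=6: ŷ = 4.5 + 2·6 = 16.5; r = 18.9 − 16.5 = 2.4
x=7: ŷ = 4.5 + 2·7 = 18.5; r = 19.1 − 18.5 = 0.6
x=8: ŷ = 4.5 + 2·8 = 20.5; r = 22.6 − 20.5 = 2.1
x=11: ŷ = 4.5 + 2·11 = 26.5; r = 24.7 − 26.5 = -1.8
x=12: ŷ = 4.5 + 2·12 = 28.5; r = 28.2 − 28.5 = -0.3
|r| > 2.2: x=6 (|r|=2.4) → 1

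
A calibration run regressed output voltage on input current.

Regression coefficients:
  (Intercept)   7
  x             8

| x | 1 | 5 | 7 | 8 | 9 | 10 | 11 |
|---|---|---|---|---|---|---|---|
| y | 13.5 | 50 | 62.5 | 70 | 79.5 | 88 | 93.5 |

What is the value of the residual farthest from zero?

r = 3

x=1: ŷ = 7 + 8·1 = 15; r = 13.5 − 15 = -1.5
x=5: ŷ = 7 + 8·5 = 47; r = 50 − 47 = 3
x=7: ŷ = 7 + 8·7 = 63; r = 62.5 − 63 = -0.5
x=8: ŷ = 7 + 8·8 = 71; r = 70 − 71 = -1
x=9: ŷ = 7 + 8·9 = 79; r = 79.5 − 79 = 0.5
x=10: ŷ = 7 + 8·10 = 87; r = 88 − 87 = 1
x=11: ŷ = 7 + 8·11 = 95; r = 93.5 − 95 = -1.5
Largest |r| is 3 at x = 5, residual 3.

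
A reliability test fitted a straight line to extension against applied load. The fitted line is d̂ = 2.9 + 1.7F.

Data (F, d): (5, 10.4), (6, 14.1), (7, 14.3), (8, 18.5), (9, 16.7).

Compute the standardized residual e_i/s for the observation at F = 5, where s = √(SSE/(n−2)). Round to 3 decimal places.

F=5: d̂ = 2.9 + 1.7·5 = 11.4; e = 10.4 − 11.4 = -1
F=6: d̂ = 2.9 + 1.7·6 = 13.1; e = 14.1 − 13.1 = 1
F=7: d̂ = 2.9 + 1.7·7 = 14.8; e = 14.3 − 14.8 = -0.5
F=8: d̂ = 2.9 + 1.7·8 = 16.5; e = 18.5 − 16.5 = 2
F=9: d̂ = 2.9 + 1.7·9 = 18.2; e = 16.7 − 18.2 = -1.5
SSE = 1 + 1 + 0.25 + 4 + 2.25 = 8.5
s = √(8.5/3) = 1.68325
e/s = -1 / 1.68325 = -0.594

-0.594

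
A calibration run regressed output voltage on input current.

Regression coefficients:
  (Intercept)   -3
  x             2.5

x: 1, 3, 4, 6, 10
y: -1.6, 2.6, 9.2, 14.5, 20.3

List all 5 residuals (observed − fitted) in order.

x=1: ŷ = -3 + 2.5·1 = -0.5; e = -1.6 − (-0.5) = -1.1
x=3: ŷ = -3 + 2.5·3 = 4.5; e = 2.6 − 4.5 = -1.9
x=4: ŷ = -3 + 2.5·4 = 7; e = 9.2 − 7 = 2.2
x=6: ŷ = -3 + 2.5·6 = 12; e = 14.5 − 12 = 2.5
x=10: ŷ = -3 + 2.5·10 = 22; e = 20.3 − 22 = -1.7

-1.1, -1.9, 2.2, 2.5, -1.7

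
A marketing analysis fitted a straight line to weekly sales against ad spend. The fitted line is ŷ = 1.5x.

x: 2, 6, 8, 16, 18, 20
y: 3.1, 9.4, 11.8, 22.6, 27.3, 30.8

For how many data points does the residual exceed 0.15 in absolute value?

x=2: ŷ = 1.5·2 = 3; r = 3.1 − 3 = 0.1
x=6: ŷ = 1.5·6 = 9; r = 9.4 − 9 = 0.4
x=8: ŷ = 1.5·8 = 12; r = 11.8 − 12 = -0.2
x=16: ŷ = 1.5·16 = 24; r = 22.6 − 24 = -1.4
x=18: ŷ = 1.5·18 = 27; r = 27.3 − 27 = 0.3
x=20: ŷ = 1.5·20 = 30; r = 30.8 − 30 = 0.8
|r| > 0.15: x=6 (|r|=0.4), x=8 (|r|=0.2), x=16 (|r|=1.4), x=18 (|r|=0.3), x=20 (|r|=0.8) → 5

5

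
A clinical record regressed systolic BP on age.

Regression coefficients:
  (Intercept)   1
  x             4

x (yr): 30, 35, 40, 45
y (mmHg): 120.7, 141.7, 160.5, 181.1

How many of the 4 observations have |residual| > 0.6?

x=30: ŷ = 1 + 4·30 = 121; r = 120.7 − 121 = -0.3
x=35: ŷ = 1 + 4·35 = 141; r = 141.7 − 141 = 0.7
x=40: ŷ = 1 + 4·40 = 161; r = 160.5 − 161 = -0.5
x=45: ŷ = 1 + 4·45 = 181; r = 181.1 − 181 = 0.1
|r| > 0.6: x=35 (|r|=0.7) → 1

1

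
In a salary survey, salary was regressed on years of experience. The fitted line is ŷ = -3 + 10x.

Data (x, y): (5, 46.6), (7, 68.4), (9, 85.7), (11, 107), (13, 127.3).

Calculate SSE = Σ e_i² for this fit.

x=5: ŷ = -3 + 10·5 = 47; e = 46.6 − 47 = -0.4
x=7: ŷ = -3 + 10·7 = 67; e = 68.4 − 67 = 1.4
x=9: ŷ = -3 + 10·9 = 87; e = 85.7 − 87 = -1.3
x=11: ŷ = -3 + 10·11 = 107; e = 107 − 107 = 0
x=13: ŷ = -3 + 10·13 = 127; e = 127.3 − 127 = 0.3
SSE = 0.16 + 1.96 + 1.69 + 0 + 0.09 = 3.9

SSE = 3.9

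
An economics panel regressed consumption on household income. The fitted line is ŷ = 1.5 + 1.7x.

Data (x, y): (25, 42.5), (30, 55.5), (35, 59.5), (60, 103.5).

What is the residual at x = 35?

ŷ = 1.5 + 1.7·35 = 61
e = 59.5 − 61 = -1.5

e = -1.5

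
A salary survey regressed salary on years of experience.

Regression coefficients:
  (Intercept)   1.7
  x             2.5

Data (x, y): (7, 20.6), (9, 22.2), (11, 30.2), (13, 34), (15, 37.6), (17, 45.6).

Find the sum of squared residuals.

x=7: ŷ = 1.7 + 2.5·7 = 19.2; e = 20.6 − 19.2 = 1.4
x=9: ŷ = 1.7 + 2.5·9 = 24.2; e = 22.2 − 24.2 = -2
x=11: ŷ = 1.7 + 2.5·11 = 29.2; e = 30.2 − 29.2 = 1
x=13: ŷ = 1.7 + 2.5·13 = 34.2; e = 34 − 34.2 = -0.2
x=15: ŷ = 1.7 + 2.5·15 = 39.2; e = 37.6 − 39.2 = -1.6
x=17: ŷ = 1.7 + 2.5·17 = 44.2; e = 45.6 − 44.2 = 1.4
SSE = 1.96 + 4 + 1 + 0.04 + 2.56 + 1.96 = 11.52

SSE = 11.52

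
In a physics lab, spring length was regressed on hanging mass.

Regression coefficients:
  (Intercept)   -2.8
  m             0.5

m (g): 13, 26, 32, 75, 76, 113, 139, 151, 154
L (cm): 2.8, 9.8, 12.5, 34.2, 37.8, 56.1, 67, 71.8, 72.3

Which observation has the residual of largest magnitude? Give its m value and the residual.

m = 76, e = 2.6

m=13: L̂ = -2.8 + 0.5·13 = 3.7; e = 2.8 − 3.7 = -0.9
m=26: L̂ = -2.8 + 0.5·26 = 10.2; e = 9.8 − 10.2 = -0.4
m=32: L̂ = -2.8 + 0.5·32 = 13.2; e = 12.5 − 13.2 = -0.7
m=75: L̂ = -2.8 + 0.5·75 = 34.7; e = 34.2 − 34.7 = -0.5
m=76: L̂ = -2.8 + 0.5·76 = 35.2; e = 37.8 − 35.2 = 2.6
m=113: L̂ = -2.8 + 0.5·113 = 53.7; e = 56.1 − 53.7 = 2.4
m=139: L̂ = -2.8 + 0.5·139 = 66.7; e = 67 − 66.7 = 0.3
m=151: L̂ = -2.8 + 0.5·151 = 72.7; e = 71.8 − 72.7 = -0.9
m=154: L̂ = -2.8 + 0.5·154 = 74.2; e = 72.3 − 74.2 = -1.9
Largest |e| is 2.6 at m = 76, residual 2.6.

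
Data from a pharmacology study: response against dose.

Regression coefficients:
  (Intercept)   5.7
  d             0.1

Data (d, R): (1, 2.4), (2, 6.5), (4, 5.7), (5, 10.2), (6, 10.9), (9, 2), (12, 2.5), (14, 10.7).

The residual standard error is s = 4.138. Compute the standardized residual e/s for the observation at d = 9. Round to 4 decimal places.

ŷ = 5.7 + 0.1·9 = 6.6
e = 2 − 6.6 = -4.6
e/s = -4.6 / 4.138 = -1.1116

-1.1116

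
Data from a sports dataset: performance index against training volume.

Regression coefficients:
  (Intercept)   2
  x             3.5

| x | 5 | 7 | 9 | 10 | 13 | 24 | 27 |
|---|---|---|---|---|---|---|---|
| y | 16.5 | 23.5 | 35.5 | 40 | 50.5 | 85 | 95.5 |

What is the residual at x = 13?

e = 3

ŷ = 2 + 3.5·13 = 47.5
e = 50.5 − 47.5 = 3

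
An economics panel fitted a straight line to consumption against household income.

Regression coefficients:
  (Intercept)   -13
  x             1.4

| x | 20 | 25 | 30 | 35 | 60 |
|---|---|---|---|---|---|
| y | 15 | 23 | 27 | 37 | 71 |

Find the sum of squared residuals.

SSE = 6

x=20: ŷ = -13 + 1.4·20 = 15; r = 15 − 15 = 0
x=25: ŷ = -13 + 1.4·25 = 22; r = 23 − 22 = 1
x=30: ŷ = -13 + 1.4·30 = 29; r = 27 − 29 = -2
x=35: ŷ = -13 + 1.4·35 = 36; r = 37 − 36 = 1
x=60: ŷ = -13 + 1.4·60 = 71; r = 71 − 71 = 0
SSE = 0 + 1 + 4 + 1 + 0 = 6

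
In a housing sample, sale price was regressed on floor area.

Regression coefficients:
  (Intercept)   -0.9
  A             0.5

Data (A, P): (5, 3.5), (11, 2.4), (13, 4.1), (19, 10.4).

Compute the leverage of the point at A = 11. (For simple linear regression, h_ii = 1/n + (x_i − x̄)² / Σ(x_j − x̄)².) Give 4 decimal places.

h = 0.2600

Ā = (5 + 11 + 13 + 19)/4 = 12
Σ(A − Ā)² = 49 + 1 + 1 + 49 = 100
h = 1/4 + (-1)²/100 = 0.25 + 0.01 = 0.2600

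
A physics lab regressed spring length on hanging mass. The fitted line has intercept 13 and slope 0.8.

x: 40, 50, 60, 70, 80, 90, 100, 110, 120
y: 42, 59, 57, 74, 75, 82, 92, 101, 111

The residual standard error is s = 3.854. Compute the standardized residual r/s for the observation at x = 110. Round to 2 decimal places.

0.00

ŷ = 13 + 0.8·110 = 101
r = 101 − 101 = 0
r/s = 0 / 3.854 = 0.00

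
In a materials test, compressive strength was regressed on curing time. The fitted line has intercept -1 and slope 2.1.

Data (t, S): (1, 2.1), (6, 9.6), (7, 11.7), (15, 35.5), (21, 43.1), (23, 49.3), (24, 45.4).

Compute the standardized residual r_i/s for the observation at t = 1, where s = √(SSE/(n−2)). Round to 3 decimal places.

0.304

t=1: Ŝ = -1 + 2.1·1 = 1.1; r = 2.1 − 1.1 = 1
t=6: Ŝ = -1 + 2.1·6 = 11.6; r = 9.6 − 11.6 = -2
t=7: Ŝ = -1 + 2.1·7 = 13.7; r = 11.7 − 13.7 = -2
t=15: Ŝ = -1 + 2.1·15 = 30.5; r = 35.5 − 30.5 = 5
t=21: Ŝ = -1 + 2.1·21 = 43.1; r = 43.1 − 43.1 = 0
t=23: Ŝ = -1 + 2.1·23 = 47.3; r = 49.3 − 47.3 = 2
t=24: Ŝ = -1 + 2.1·24 = 49.4; r = 45.4 − 49.4 = -4
SSE = 1 + 4 + 4 + 25 + 0 + 4 + 16 = 54
s = √(54/5) = 3.28634
r/s = 1 / 3.28634 = 0.304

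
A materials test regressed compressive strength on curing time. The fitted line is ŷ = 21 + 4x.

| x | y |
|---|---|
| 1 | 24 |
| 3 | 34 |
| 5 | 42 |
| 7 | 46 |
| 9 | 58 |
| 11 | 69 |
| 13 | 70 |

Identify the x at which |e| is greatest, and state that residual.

x = 11, e = 4

x=1: ŷ = 21 + 4·1 = 25; e = 24 − 25 = -1
x=3: ŷ = 21 + 4·3 = 33; e = 34 − 33 = 1
x=5: ŷ = 21 + 4·5 = 41; e = 42 − 41 = 1
x=7: ŷ = 21 + 4·7 = 49; e = 46 − 49 = -3
x=9: ŷ = 21 + 4·9 = 57; e = 58 − 57 = 1
x=11: ŷ = 21 + 4·11 = 65; e = 69 − 65 = 4
x=13: ŷ = 21 + 4·13 = 73; e = 70 − 73 = -3
Largest |e| is 4 at x = 11, residual 4.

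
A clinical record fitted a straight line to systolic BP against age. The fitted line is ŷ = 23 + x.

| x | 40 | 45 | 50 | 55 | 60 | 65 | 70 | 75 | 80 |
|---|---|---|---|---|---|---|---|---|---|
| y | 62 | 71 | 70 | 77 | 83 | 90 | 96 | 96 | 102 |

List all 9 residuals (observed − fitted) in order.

x=40: ŷ = 23 + 40 = 63; e = 62 − 63 = -1
x=45: ŷ = 23 + 45 = 68; e = 71 − 68 = 3
x=50: ŷ = 23 + 50 = 73; e = 70 − 73 = -3
x=55: ŷ = 23 + 55 = 78; e = 77 − 78 = -1
x=60: ŷ = 23 + 60 = 83; e = 83 − 83 = 0
x=65: ŷ = 23 + 65 = 88; e = 90 − 88 = 2
x=70: ŷ = 23 + 70 = 93; e = 96 − 93 = 3
x=75: ŷ = 23 + 75 = 98; e = 96 − 98 = -2
x=80: ŷ = 23 + 80 = 103; e = 102 − 103 = -1

-1, 3, -3, -1, 0, 2, 3, -2, -1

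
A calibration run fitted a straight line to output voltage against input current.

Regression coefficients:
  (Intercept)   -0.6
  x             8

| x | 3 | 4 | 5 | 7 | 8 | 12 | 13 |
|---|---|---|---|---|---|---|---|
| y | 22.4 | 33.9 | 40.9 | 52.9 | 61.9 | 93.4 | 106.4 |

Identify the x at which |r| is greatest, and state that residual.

x=3: ŷ = -0.6 + 8·3 = 23.4; r = 22.4 − 23.4 = -1
x=4: ŷ = -0.6 + 8·4 = 31.4; r = 33.9 − 31.4 = 2.5
x=5: ŷ = -0.6 + 8·5 = 39.4; r = 40.9 − 39.4 = 1.5
x=7: ŷ = -0.6 + 8·7 = 55.4; r = 52.9 − 55.4 = -2.5
x=8: ŷ = -0.6 + 8·8 = 63.4; r = 61.9 − 63.4 = -1.5
x=12: ŷ = -0.6 + 8·12 = 95.4; r = 93.4 − 95.4 = -2
x=13: ŷ = -0.6 + 8·13 = 103.4; r = 106.4 − 103.4 = 3
Largest |r| is 3 at x = 13, residual 3.

x = 13, r = 3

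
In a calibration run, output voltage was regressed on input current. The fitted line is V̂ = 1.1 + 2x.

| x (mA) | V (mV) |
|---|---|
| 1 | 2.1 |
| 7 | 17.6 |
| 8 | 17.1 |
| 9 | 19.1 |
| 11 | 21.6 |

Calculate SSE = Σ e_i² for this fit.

x=1: V̂ = 1.1 + 2·1 = 3.1; e = 2.1 − 3.1 = -1
x=7: V̂ = 1.1 + 2·7 = 15.1; e = 17.6 − 15.1 = 2.5
x=8: V̂ = 1.1 + 2·8 = 17.1; e = 17.1 − 17.1 = 0
x=9: V̂ = 1.1 + 2·9 = 19.1; e = 19.1 − 19.1 = 0
x=11: V̂ = 1.1 + 2·11 = 23.1; e = 21.6 − 23.1 = -1.5
SSE = 1 + 6.25 + 0 + 0 + 2.25 = 9.5

SSE = 9.5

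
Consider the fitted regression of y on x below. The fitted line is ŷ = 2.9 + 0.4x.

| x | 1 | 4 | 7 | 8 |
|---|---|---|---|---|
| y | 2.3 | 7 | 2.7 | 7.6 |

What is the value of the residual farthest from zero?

e = -3

x=1: ŷ = 2.9 + 0.4·1 = 3.3; e = 2.3 − 3.3 = -1
x=4: ŷ = 2.9 + 0.4·4 = 4.5; e = 7 − 4.5 = 2.5
x=7: ŷ = 2.9 + 0.4·7 = 5.7; e = 2.7 − 5.7 = -3
x=8: ŷ = 2.9 + 0.4·8 = 6.1; e = 7.6 − 6.1 = 1.5
Largest |e| is 3 at x = 7, residual -3.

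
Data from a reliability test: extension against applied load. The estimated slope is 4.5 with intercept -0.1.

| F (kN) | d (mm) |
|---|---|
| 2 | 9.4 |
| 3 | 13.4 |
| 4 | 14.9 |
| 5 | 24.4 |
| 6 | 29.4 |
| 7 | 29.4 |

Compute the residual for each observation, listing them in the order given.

0.5, 0, -3, 2, 2.5, -2

F=2: ŷ = -0.1 + 4.5·2 = 8.9; r = 9.4 − 8.9 = 0.5
F=3: ŷ = -0.1 + 4.5·3 = 13.4; r = 13.4 − 13.4 = 0
F=4: ŷ = -0.1 + 4.5·4 = 17.9; r = 14.9 − 17.9 = -3
F=5: ŷ = -0.1 + 4.5·5 = 22.4; r = 24.4 − 22.4 = 2
F=6: ŷ = -0.1 + 4.5·6 = 26.9; r = 29.4 − 26.9 = 2.5
F=7: ŷ = -0.1 + 4.5·7 = 31.4; r = 29.4 − 31.4 = -2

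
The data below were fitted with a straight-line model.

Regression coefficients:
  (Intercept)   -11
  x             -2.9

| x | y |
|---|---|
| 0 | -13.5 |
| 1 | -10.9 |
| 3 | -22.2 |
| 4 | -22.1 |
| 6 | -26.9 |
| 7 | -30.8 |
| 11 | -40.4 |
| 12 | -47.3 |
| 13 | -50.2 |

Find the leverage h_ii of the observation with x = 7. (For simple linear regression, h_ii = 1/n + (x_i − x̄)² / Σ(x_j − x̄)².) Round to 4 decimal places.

x̄ = (0 + 1 + 3 + 4 + 6 + 7 + 11 + 12 + 13)/9 = 6.33333
Σ(x − x̄)² = 40.1111 + 28.4444 + 11.1111 + 5.44444 + 0.111111 + 0.444444 + 21.7778 + 32.1111 + 44.4444 = 184
h = 1/9 + (0.666667)²/184 = 0.111111 + 0.00241546 = 0.1135

h = 0.1135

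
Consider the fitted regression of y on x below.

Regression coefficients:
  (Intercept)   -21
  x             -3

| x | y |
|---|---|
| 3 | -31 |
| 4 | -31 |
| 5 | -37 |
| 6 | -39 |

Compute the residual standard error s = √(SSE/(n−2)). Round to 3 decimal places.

x=3: ŷ = -21 − 3·3 = -30; r = -31 − (-30) = -1
x=4: ŷ = -21 − 3·4 = -33; r = -31 − (-33) = 2
x=5: ŷ = -21 − 3·5 = -36; r = -37 − (-36) = -1
x=6: ŷ = -21 − 3·6 = -39; r = -39 − (-39) = 0
SSE = 1 + 4 + 1 + 0 = 6
s = √(6/2) = √3 ≈ 1.732

s = 1.732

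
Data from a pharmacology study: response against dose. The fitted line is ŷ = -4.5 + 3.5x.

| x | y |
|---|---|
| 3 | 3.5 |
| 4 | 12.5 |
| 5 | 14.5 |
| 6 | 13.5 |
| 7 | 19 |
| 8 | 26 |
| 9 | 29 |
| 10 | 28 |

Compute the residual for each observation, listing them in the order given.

x=3: ŷ = -4.5 + 3.5·3 = 6; r = 3.5 − 6 = -2.5
x=4: ŷ = -4.5 + 3.5·4 = 9.5; r = 12.5 − 9.5 = 3
x=5: ŷ = -4.5 + 3.5·5 = 13; r = 14.5 − 13 = 1.5
x=6: ŷ = -4.5 + 3.5·6 = 16.5; r = 13.5 − 16.5 = -3
x=7: ŷ = -4.5 + 3.5·7 = 20; r = 19 − 20 = -1
x=8: ŷ = -4.5 + 3.5·8 = 23.5; r = 26 − 23.5 = 2.5
x=9: ŷ = -4.5 + 3.5·9 = 27; r = 29 − 27 = 2
x=10: ŷ = -4.5 + 3.5·10 = 30.5; r = 28 − 30.5 = -2.5

-2.5, 3, 1.5, -3, -1, 2.5, 2, -2.5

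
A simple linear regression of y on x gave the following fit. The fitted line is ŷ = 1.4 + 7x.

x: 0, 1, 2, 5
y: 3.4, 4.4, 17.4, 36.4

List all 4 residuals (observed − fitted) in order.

x=0: ŷ = 1.4 + 7·0 = 1.4; r = 3.4 − 1.4 = 2
x=1: ŷ = 1.4 + 7·1 = 8.4; r = 4.4 − 8.4 = -4
x=2: ŷ = 1.4 + 7·2 = 15.4; r = 17.4 − 15.4 = 2
x=5: ŷ = 1.4 + 7·5 = 36.4; r = 36.4 − 36.4 = 0

2, -4, 2, 0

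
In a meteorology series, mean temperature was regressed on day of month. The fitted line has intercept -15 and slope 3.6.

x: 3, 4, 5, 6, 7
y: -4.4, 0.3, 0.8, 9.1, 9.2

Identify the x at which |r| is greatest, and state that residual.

x=3: ŷ = -15 + 3.6·3 = -4.2; r = -4.4 − (-4.2) = -0.2
x=4: ŷ = -15 + 3.6·4 = -0.6; r = 0.3 − (-0.6) = 0.9
x=5: ŷ = -15 + 3.6·5 = 3; r = 0.8 − 3 = -2.2
x=6: ŷ = -15 + 3.6·6 = 6.6; r = 9.1 − 6.6 = 2.5
x=7: ŷ = -15 + 3.6·7 = 10.2; r = 9.2 − 10.2 = -1
Largest |r| is 2.5 at x = 6, residual 2.5.

x = 6, r = 2.5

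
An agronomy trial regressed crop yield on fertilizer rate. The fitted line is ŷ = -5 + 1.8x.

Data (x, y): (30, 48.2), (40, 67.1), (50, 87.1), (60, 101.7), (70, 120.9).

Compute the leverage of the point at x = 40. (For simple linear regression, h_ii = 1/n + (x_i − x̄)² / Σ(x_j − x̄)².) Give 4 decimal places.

h = 0.3000

x̄ = (30 + 40 + 50 + 60 + 70)/5 = 50
Σ(x − x̄)² = 400 + 100 + 0 + 100 + 400 = 1000
h = 1/5 + (-10)²/1000 = 0.2 + 0.1 = 0.3000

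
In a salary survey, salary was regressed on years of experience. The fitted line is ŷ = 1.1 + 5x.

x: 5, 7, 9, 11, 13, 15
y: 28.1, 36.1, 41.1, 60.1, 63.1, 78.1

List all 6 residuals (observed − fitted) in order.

x=5: ŷ = 1.1 + 5·5 = 26.1; r = 28.1 − 26.1 = 2
x=7: ŷ = 1.1 + 5·7 = 36.1; r = 36.1 − 36.1 = 0
x=9: ŷ = 1.1 + 5·9 = 46.1; r = 41.1 − 46.1 = -5
x=11: ŷ = 1.1 + 5·11 = 56.1; r = 60.1 − 56.1 = 4
x=13: ŷ = 1.1 + 5·13 = 66.1; r = 63.1 − 66.1 = -3
x=15: ŷ = 1.1 + 5·15 = 76.1; r = 78.1 − 76.1 = 2

2, 0, -5, 4, -3, 2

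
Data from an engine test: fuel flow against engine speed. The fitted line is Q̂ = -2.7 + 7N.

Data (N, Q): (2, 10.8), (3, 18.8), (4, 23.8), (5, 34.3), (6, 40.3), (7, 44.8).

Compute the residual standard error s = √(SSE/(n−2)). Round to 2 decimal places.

N=2: Q̂ = -2.7 + 7·2 = 11.3; e = 10.8 − 11.3 = -0.5
N=3: Q̂ = -2.7 + 7·3 = 18.3; e = 18.8 − 18.3 = 0.5
N=4: Q̂ = -2.7 + 7·4 = 25.3; e = 23.8 − 25.3 = -1.5
N=5: Q̂ = -2.7 + 7·5 = 32.3; e = 34.3 − 32.3 = 2
N=6: Q̂ = -2.7 + 7·6 = 39.3; e = 40.3 − 39.3 = 1
N=7: Q̂ = -2.7 + 7·7 = 46.3; e = 44.8 − 46.3 = -1.5
SSE = 0.25 + 0.25 + 2.25 + 4 + 1 + 2.25 = 10
s = √(10/4) = √2.5 ≈ 1.58

s = 1.58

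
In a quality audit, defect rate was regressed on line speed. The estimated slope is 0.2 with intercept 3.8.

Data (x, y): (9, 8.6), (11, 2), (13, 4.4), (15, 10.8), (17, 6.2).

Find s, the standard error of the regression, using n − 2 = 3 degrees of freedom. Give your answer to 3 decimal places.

s = 3.916

x=9: ŷ = 3.8 + 0.2·9 = 5.6; r = 8.6 − 5.6 = 3
x=11: ŷ = 3.8 + 0.2·11 = 6; r = 2 − 6 = -4
x=13: ŷ = 3.8 + 0.2·13 = 6.4; r = 4.4 − 6.4 = -2
x=15: ŷ = 3.8 + 0.2·15 = 6.8; r = 10.8 − 6.8 = 4
x=17: ŷ = 3.8 + 0.2·17 = 7.2; r = 6.2 − 7.2 = -1
SSE = 9 + 16 + 4 + 16 + 1 = 46
s = √(46/3) = √15.3333 ≈ 3.916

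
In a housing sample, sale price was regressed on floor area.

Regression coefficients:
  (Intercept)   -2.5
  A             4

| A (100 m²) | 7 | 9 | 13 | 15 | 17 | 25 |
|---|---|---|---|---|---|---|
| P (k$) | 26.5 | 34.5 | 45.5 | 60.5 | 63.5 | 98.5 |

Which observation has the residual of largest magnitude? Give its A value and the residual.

A = 13, r = -4

A=7: P̂ = -2.5 + 4·7 = 25.5; r = 26.5 − 25.5 = 1
A=9: P̂ = -2.5 + 4·9 = 33.5; r = 34.5 − 33.5 = 1
A=13: P̂ = -2.5 + 4·13 = 49.5; r = 45.5 − 49.5 = -4
A=15: P̂ = -2.5 + 4·15 = 57.5; r = 60.5 − 57.5 = 3
A=17: P̂ = -2.5 + 4·17 = 65.5; r = 63.5 − 65.5 = -2
A=25: P̂ = -2.5 + 4·25 = 97.5; r = 98.5 − 97.5 = 1
Largest |r| is 4 at A = 13, residual -4.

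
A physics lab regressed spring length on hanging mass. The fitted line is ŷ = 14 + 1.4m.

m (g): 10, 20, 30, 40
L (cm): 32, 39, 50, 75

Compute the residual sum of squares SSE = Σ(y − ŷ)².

SSE = 86

m=10: ŷ = 14 + 1.4·10 = 28; r = 32 − 28 = 4
m=20: ŷ = 14 + 1.4·20 = 42; r = 39 − 42 = -3
m=30: ŷ = 14 + 1.4·30 = 56; r = 50 − 56 = -6
m=40: ŷ = 14 + 1.4·40 = 70; r = 75 − 70 = 5
SSE = 16 + 9 + 36 + 25 = 86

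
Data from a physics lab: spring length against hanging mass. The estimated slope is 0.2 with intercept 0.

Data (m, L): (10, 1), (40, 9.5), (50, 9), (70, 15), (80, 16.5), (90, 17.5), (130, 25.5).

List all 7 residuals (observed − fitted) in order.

-1, 1.5, -1, 1, 0.5, -0.5, -0.5

m=10: ŷ = 0.2·10 = 2; r = 1 − 2 = -1
m=40: ŷ = 0.2·40 = 8; r = 9.5 − 8 = 1.5
m=50: ŷ = 0.2·50 = 10; r = 9 − 10 = -1
m=70: ŷ = 0.2·70 = 14; r = 15 − 14 = 1
m=80: ŷ = 0.2·80 = 16; r = 16.5 − 16 = 0.5
m=90: ŷ = 0.2·90 = 18; r = 17.5 − 18 = -0.5
m=130: ŷ = 0.2·130 = 26; r = 25.5 − 26 = -0.5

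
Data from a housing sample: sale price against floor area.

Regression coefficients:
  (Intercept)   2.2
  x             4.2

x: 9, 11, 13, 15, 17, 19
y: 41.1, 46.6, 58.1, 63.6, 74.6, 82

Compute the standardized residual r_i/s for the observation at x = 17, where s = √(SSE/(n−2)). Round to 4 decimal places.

x=9: ŷ = 2.2 + 4.2·9 = 40; r = 41.1 − 40 = 1.1
x=11: ŷ = 2.2 + 4.2·11 = 48.4; r = 46.6 − 48.4 = -1.8
x=13: ŷ = 2.2 + 4.2·13 = 56.8; r = 58.1 − 56.8 = 1.3
x=15: ŷ = 2.2 + 4.2·15 = 65.2; r = 63.6 − 65.2 = -1.6
x=17: ŷ = 2.2 + 4.2·17 = 73.6; r = 74.6 − 73.6 = 1
x=19: ŷ = 2.2 + 4.2·19 = 82; r = 82 − 82 = 0
SSE = 1.21 + 3.24 + 1.69 + 2.56 + 1 + 0 = 9.7
s = √(9.7/4) = 1.55724
r/s = 1 / 1.55724 = 0.6422

0.6422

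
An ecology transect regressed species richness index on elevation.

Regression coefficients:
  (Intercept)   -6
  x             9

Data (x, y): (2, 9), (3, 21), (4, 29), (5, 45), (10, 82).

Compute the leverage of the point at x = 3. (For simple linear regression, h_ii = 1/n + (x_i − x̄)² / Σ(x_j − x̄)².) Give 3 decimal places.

h = 0.284

x̄ = (2 + 3 + 4 + 5 + 10)/5 = 4.8
Σ(x − x̄)² = 7.84 + 3.24 + 0.64 + 0.04 + 27.04 = 38.8
h = 1/5 + (-1.8)²/38.8 = 0.2 + 0.0835052 = 0.284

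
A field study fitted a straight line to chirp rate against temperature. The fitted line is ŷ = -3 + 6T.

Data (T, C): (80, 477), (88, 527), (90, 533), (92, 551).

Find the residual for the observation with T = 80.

ŷ = -3 + 6·80 = 477
e = 477 − 477 = 0

e = 0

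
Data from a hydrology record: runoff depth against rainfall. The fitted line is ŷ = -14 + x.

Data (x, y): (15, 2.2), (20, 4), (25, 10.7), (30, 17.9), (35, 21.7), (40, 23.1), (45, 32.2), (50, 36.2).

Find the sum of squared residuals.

x=15: ŷ = -14 + 15 = 1; e = 2.2 − 1 = 1.2
x=20: ŷ = -14 + 20 = 6; e = 4 − 6 = -2
x=25: ŷ = -14 + 25 = 11; e = 10.7 − 11 = -0.3
x=30: ŷ = -14 + 30 = 16; e = 17.9 − 16 = 1.9
x=35: ŷ = -14 + 35 = 21; e = 21.7 − 21 = 0.7
x=40: ŷ = -14 + 40 = 26; e = 23.1 − 26 = -2.9
x=45: ŷ = -14 + 45 = 31; e = 32.2 − 31 = 1.2
x=50: ŷ = -14 + 50 = 36; e = 36.2 − 36 = 0.2
SSE = 1.44 + 4 + 0.09 + 3.61 + 0.49 + 8.41 + 1.44 + 0.04 = 19.52

SSE = 19.52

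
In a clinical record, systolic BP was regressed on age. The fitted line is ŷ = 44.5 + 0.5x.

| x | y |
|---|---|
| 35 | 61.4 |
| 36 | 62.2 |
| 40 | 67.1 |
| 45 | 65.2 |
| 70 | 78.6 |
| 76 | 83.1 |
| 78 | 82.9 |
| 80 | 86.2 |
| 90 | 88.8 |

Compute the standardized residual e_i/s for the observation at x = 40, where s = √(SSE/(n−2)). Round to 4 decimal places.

1.7552

x=35: ŷ = 44.5 + 0.5·35 = 62; e = 61.4 − 62 = -0.6
x=36: ŷ = 44.5 + 0.5·36 = 62.5; e = 62.2 − 62.5 = -0.3
x=40: ŷ = 44.5 + 0.5·40 = 64.5; e = 67.1 − 64.5 = 2.6
x=45: ŷ = 44.5 + 0.5·45 = 67; e = 65.2 − 67 = -1.8
x=70: ŷ = 44.5 + 0.5·70 = 79.5; e = 78.6 − 79.5 = -0.9
x=76: ŷ = 44.5 + 0.5·76 = 82.5; e = 83.1 − 82.5 = 0.6
x=78: ŷ = 44.5 + 0.5·78 = 83.5; e = 82.9 − 83.5 = -0.6
x=80: ŷ = 44.5 + 0.5·80 = 84.5; e = 86.2 − 84.5 = 1.7
x=90: ŷ = 44.5 + 0.5·90 = 89.5; e = 88.8 − 89.5 = -0.7
SSE = 0.36 + 0.09 + 6.76 + 3.24 + 0.81 + 0.36 + 0.36 + 2.89 + 0.49 = 15.36
s = √(15.36/7) = 1.48131
e/s = 2.6 / 1.48131 = 1.7552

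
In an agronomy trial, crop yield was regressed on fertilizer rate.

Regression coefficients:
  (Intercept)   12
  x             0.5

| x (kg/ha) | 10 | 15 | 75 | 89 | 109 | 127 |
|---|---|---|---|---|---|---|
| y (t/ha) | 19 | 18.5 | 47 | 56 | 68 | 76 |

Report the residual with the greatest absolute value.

r = -2.5

x=10: ŷ = 12 + 0.5·10 = 17; r = 19 − 17 = 2
x=15: ŷ = 12 + 0.5·15 = 19.5; r = 18.5 − 19.5 = -1
x=75: ŷ = 12 + 0.5·75 = 49.5; r = 47 − 49.5 = -2.5
x=89: ŷ = 12 + 0.5·89 = 56.5; r = 56 − 56.5 = -0.5
x=109: ŷ = 12 + 0.5·109 = 66.5; r = 68 − 66.5 = 1.5
x=127: ŷ = 12 + 0.5·127 = 75.5; r = 76 − 75.5 = 0.5
Largest |r| is 2.5 at x = 75, residual -2.5.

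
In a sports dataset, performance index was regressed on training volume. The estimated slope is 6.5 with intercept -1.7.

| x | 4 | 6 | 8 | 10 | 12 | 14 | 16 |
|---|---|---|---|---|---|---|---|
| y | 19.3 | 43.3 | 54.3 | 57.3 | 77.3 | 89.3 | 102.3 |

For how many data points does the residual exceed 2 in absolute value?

x=4: ŷ = -1.7 + 6.5·4 = 24.3; e = 19.3 − 24.3 = -5
x=6: ŷ = -1.7 + 6.5·6 = 37.3; e = 43.3 − 37.3 = 6
x=8: ŷ = -1.7 + 6.5·8 = 50.3; e = 54.3 − 50.3 = 4
x=10: ŷ = -1.7 + 6.5·10 = 63.3; e = 57.3 − 63.3 = -6
x=12: ŷ = -1.7 + 6.5·12 = 76.3; e = 77.3 − 76.3 = 1
x=14: ŷ = -1.7 + 6.5·14 = 89.3; e = 89.3 − 89.3 = 0
x=16: ŷ = -1.7 + 6.5·16 = 102.3; e = 102.3 − 102.3 = 0
|e| > 2: x=4 (|e|=5), x=6 (|e|=6), x=8 (|e|=4), x=10 (|e|=6) → 4

4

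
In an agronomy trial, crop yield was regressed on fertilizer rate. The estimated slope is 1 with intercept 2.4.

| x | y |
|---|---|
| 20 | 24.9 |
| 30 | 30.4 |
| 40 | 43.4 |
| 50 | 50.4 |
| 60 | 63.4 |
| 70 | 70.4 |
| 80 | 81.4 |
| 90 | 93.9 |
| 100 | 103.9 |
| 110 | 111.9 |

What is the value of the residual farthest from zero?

x=20: ŷ = 2.4 + 20 = 22.4; e = 24.9 − 22.4 = 2.5
x=30: ŷ = 2.4 + 30 = 32.4; e = 30.4 − 32.4 = -2
x=40: ŷ = 2.4 + 40 = 42.4; e = 43.4 − 42.4 = 1
x=50: ŷ = 2.4 + 50 = 52.4; e = 50.4 − 52.4 = -2
x=60: ŷ = 2.4 + 60 = 62.4; e = 63.4 − 62.4 = 1
x=70: ŷ = 2.4 + 70 = 72.4; e = 70.4 − 72.4 = -2
x=80: ŷ = 2.4 + 80 = 82.4; e = 81.4 − 82.4 = -1
x=90: ŷ = 2.4 + 90 = 92.4; e = 93.9 − 92.4 = 1.5
x=100: ŷ = 2.4 + 100 = 102.4; e = 103.9 − 102.4 = 1.5
x=110: ŷ = 2.4 + 110 = 112.4; e = 111.9 − 112.4 = -0.5
Largest |e| is 2.5 at x = 20, residual 2.5.

e = 2.5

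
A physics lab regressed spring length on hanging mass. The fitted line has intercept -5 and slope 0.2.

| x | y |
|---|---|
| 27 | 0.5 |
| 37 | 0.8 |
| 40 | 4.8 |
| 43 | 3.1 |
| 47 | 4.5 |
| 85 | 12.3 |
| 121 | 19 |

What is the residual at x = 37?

ŷ = -5 + 0.2·37 = 2.4
e = 0.8 − 2.4 = -1.6

e = -1.6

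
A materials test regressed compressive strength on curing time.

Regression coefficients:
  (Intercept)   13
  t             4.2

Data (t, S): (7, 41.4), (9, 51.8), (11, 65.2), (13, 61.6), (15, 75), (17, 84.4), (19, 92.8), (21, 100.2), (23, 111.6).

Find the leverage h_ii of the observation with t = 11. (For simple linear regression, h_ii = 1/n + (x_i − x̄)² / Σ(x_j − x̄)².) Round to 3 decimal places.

h = 0.178

t̄ = (7 + 9 + 11 + 13 + 15 + 17 + 19 + 21 + 23)/9 = 15
Σ(t − t̄)² = 64 + 36 + 16 + 4 + 0 + 4 + 16 + 36 + 64 = 240
h = 1/9 + (-4)²/240 = 0.111111 + 0.0666667 = 0.178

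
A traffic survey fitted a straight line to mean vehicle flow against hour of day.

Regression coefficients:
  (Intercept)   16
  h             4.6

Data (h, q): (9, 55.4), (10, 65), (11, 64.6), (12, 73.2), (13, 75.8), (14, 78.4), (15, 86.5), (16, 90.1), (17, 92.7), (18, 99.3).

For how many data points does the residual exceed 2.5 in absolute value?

1

h=9: q̂ = 16 + 4.6·9 = 57.4; e = 55.4 − 57.4 = -2
h=10: q̂ = 16 + 4.6·10 = 62; e = 65 − 62 = 3
h=11: q̂ = 16 + 4.6·11 = 66.6; e = 64.6 − 66.6 = -2
h=12: q̂ = 16 + 4.6·12 = 71.2; e = 73.2 − 71.2 = 2
h=13: q̂ = 16 + 4.6·13 = 75.8; e = 75.8 − 75.8 = 0
h=14: q̂ = 16 + 4.6·14 = 80.4; e = 78.4 − 80.4 = -2
h=15: q̂ = 16 + 4.6·15 = 85; e = 86.5 − 85 = 1.5
h=16: q̂ = 16 + 4.6·16 = 89.6; e = 90.1 − 89.6 = 0.5
h=17: q̂ = 16 + 4.6·17 = 94.2; e = 92.7 − 94.2 = -1.5
h=18: q̂ = 16 + 4.6·18 = 98.8; e = 99.3 − 98.8 = 0.5
|e| > 2.5: h=10 (|e|=3) → 1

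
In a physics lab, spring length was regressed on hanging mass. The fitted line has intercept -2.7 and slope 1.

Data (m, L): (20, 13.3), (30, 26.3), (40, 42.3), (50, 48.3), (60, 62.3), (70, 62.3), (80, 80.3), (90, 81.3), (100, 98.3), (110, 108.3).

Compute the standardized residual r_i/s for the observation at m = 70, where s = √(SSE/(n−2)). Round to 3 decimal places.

m=20: L̂ = -2.7 + 20 = 17.3; r = 13.3 − 17.3 = -4
m=30: L̂ = -2.7 + 30 = 27.3; r = 26.3 − 27.3 = -1
m=40: L̂ = -2.7 + 40 = 37.3; r = 42.3 − 37.3 = 5
m=50: L̂ = -2.7 + 50 = 47.3; r = 48.3 − 47.3 = 1
m=60: L̂ = -2.7 + 60 = 57.3; r = 62.3 − 57.3 = 5
m=70: L̂ = -2.7 + 70 = 67.3; r = 62.3 − 67.3 = -5
m=80: L̂ = -2.7 + 80 = 77.3; r = 80.3 − 77.3 = 3
m=90: L̂ = -2.7 + 90 = 87.3; r = 81.3 − 87.3 = -6
m=100: L̂ = -2.7 + 100 = 97.3; r = 98.3 − 97.3 = 1
m=110: L̂ = -2.7 + 110 = 107.3; r = 108.3 − 107.3 = 1
SSE = 16 + 1 + 25 + 1 + 25 + 25 + 9 + 36 + 1 + 1 = 140
s = √(140/8) = 4.1833
r/s = -5 / 4.1833 = -1.195

-1.195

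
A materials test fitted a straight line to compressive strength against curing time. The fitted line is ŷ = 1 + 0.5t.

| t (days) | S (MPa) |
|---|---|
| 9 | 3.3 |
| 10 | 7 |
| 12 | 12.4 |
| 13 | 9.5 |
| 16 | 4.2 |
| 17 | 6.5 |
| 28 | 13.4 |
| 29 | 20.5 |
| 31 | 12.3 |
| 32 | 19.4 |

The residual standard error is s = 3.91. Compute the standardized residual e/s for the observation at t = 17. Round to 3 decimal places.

ŷ = 1 + 0.5·17 = 9.5
e = 6.5 − 9.5 = -3
e/s = -3 / 3.91 = -0.767

-0.767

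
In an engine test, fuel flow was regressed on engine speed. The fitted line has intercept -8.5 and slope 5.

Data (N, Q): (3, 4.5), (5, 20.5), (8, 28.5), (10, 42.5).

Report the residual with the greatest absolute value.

N=3: Q̂ = -8.5 + 5·3 = 6.5; e = 4.5 − 6.5 = -2
N=5: Q̂ = -8.5 + 5·5 = 16.5; e = 20.5 − 16.5 = 4
N=8: Q̂ = -8.5 + 5·8 = 31.5; e = 28.5 − 31.5 = -3
N=10: Q̂ = -8.5 + 5·10 = 41.5; e = 42.5 − 41.5 = 1
Largest |e| is 4 at N = 5, residual 4.

e = 4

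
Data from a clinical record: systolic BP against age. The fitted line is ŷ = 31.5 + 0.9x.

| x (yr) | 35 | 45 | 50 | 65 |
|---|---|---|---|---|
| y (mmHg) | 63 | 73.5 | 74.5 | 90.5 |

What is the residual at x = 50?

ŷ = 31.5 + 0.9·50 = 76.5
r = 74.5 − 76.5 = -2

r = -2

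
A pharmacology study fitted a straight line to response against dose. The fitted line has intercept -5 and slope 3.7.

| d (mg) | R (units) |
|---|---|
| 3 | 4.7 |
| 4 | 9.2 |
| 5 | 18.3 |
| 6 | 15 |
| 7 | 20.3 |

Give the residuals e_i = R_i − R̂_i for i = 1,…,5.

d=3: R̂ = -5 + 3.7·3 = 6.1; e = 4.7 − 6.1 = -1.4
d=4: R̂ = -5 + 3.7·4 = 9.8; e = 9.2 − 9.8 = -0.6
d=5: R̂ = -5 + 3.7·5 = 13.5; e = 18.3 − 13.5 = 4.8
d=6: R̂ = -5 + 3.7·6 = 17.2; e = 15 − 17.2 = -2.2
d=7: R̂ = -5 + 3.7·7 = 20.9; e = 20.3 − 20.9 = -0.6

-1.4, -0.6, 4.8, -2.2, -0.6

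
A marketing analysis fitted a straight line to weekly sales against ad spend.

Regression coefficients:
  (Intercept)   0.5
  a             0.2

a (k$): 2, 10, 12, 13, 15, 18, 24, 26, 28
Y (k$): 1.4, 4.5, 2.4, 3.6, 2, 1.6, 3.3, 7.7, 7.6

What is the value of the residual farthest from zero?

e = -2.5

a=2: Ŷ = 0.5 + 0.2·2 = 0.9; e = 1.4 − 0.9 = 0.5
a=10: Ŷ = 0.5 + 0.2·10 = 2.5; e = 4.5 − 2.5 = 2
a=12: Ŷ = 0.5 + 0.2·12 = 2.9; e = 2.4 − 2.9 = -0.5
a=13: Ŷ = 0.5 + 0.2·13 = 3.1; e = 3.6 − 3.1 = 0.5
a=15: Ŷ = 0.5 + 0.2·15 = 3.5; e = 2 − 3.5 = -1.5
a=18: Ŷ = 0.5 + 0.2·18 = 4.1; e = 1.6 − 4.1 = -2.5
a=24: Ŷ = 0.5 + 0.2·24 = 5.3; e = 3.3 − 5.3 = -2
a=26: Ŷ = 0.5 + 0.2·26 = 5.7; e = 7.7 − 5.7 = 2
a=28: Ŷ = 0.5 + 0.2·28 = 6.1; e = 7.6 − 6.1 = 1.5
Largest |e| is 2.5 at a = 18, residual -2.5.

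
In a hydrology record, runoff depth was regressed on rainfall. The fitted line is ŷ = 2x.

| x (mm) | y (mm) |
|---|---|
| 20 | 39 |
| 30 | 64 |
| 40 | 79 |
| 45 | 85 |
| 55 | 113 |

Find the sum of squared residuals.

x=20: ŷ = 2·20 = 40; r = 39 − 40 = -1
x=30: ŷ = 2·30 = 60; r = 64 − 60 = 4
x=40: ŷ = 2·40 = 80; r = 79 − 80 = -1
x=45: ŷ = 2·45 = 90; r = 85 − 90 = -5
x=55: ŷ = 2·55 = 110; r = 113 − 110 = 3
SSE = 1 + 16 + 1 + 25 + 9 = 52

SSE = 52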